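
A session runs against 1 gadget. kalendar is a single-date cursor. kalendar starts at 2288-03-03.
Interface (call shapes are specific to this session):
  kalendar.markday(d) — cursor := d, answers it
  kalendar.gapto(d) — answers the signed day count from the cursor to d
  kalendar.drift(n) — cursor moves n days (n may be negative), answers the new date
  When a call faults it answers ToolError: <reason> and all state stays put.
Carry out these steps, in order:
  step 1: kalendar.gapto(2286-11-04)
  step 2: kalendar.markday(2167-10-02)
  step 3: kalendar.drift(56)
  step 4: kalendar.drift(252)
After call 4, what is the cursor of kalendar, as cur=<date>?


Answer: cur=2168-08-05

Derivation:
I invoke gapto using 2286-11-04, yielding -485.
I run markday using 2167-10-02, giving 2167-10-02.
Using drift using 56, giving 2167-11-27.
Next I call drift using 252, giving 2168-08-05.


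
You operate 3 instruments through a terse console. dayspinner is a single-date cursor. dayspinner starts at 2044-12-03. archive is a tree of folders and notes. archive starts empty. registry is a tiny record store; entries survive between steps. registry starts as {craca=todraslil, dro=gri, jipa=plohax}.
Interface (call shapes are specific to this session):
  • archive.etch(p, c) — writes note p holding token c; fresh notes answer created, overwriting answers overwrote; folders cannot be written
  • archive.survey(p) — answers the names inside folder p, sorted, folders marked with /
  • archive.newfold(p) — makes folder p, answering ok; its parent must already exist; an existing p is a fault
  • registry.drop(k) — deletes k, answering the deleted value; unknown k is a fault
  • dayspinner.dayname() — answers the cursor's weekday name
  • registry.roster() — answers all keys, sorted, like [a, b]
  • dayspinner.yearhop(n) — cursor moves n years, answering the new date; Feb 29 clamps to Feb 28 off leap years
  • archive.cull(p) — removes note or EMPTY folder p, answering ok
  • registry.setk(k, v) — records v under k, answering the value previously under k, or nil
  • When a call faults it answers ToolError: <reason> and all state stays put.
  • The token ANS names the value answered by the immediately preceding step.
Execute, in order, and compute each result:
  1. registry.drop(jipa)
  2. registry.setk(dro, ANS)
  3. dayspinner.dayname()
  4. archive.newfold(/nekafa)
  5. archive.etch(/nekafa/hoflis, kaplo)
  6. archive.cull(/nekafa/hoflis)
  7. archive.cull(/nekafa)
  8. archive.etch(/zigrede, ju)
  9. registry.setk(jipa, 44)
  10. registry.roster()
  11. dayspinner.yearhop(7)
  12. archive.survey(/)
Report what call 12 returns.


> registry.drop k→jipa
[out] plohax
> registry.setk k→dro v→ANS
[out] gri
> dayspinner.dayname
[out] Saturday
> archive.newfold p→/nekafa
[out] ok
> archive.etch p→/nekafa/hoflis c→kaplo
[out] created
> archive.cull p→/nekafa/hoflis
[out] ok
> archive.cull p→/nekafa
[out] ok
> archive.etch p→/zigrede c→ju
[out] created
> registry.setk k→jipa v→44
[out] nil
> registry.roster
[out] [craca, dro, jipa]
> dayspinner.yearhop n→7
[out] 2051-12-03
> archive.survey p→/
[out] [zigrede]

Answer: [zigrede]


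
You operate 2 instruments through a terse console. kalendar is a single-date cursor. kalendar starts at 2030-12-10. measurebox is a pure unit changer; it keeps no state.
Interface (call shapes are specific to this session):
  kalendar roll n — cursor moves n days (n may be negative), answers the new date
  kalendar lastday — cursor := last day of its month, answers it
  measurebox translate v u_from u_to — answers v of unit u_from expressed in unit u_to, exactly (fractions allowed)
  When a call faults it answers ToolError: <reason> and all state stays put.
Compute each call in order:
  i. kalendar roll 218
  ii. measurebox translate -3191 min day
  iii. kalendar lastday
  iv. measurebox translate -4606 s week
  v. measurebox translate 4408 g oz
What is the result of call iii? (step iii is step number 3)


Answer: 2031-07-31

Derivation:
# kalendar roll(n='218') : 2031-07-16
# measurebox translate(v='-3191', u_from='min', u_to='day') : -3191/1440
# kalendar lastday() : 2031-07-31
# measurebox translate(v='-4606', u_from='s', u_to='week') : -329/43200
# measurebox translate(v='4408', u_from='g', u_to='oz') : 7052800000/45359237


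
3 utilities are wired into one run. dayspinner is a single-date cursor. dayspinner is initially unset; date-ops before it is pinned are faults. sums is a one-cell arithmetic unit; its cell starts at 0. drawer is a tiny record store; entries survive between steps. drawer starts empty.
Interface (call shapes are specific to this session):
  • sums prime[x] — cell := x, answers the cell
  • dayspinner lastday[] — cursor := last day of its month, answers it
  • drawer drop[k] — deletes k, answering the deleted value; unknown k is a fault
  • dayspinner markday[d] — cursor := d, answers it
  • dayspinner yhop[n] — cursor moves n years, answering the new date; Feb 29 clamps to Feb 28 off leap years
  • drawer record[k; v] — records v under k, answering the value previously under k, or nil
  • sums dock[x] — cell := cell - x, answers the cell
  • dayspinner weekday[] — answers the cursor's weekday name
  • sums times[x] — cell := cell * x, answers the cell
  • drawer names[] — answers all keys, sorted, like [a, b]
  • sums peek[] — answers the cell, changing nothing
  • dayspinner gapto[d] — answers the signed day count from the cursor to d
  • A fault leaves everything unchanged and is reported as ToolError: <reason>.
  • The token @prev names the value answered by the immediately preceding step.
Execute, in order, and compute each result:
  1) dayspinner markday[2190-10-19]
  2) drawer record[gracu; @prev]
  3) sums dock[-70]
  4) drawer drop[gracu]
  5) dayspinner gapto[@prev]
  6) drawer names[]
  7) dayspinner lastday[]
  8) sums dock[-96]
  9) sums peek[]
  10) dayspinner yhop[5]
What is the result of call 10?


Answer: 2195-10-31

Derivation:
Now I run dayspinner markday passing d=2190-10-19, and see 2190-10-19.
Invoking drawer record passing k=gracu, v=@prev, → nil.
Calling sums dock passing x=-70, → 70.
I invoke drawer drop passing k=gracu, and get 2190-10-19.
I invoke dayspinner gapto passing d=@prev, and get 0.
I run drawer names, and get [].
Calling dayspinner lastday, and observe 2190-10-31.
I run sums dock passing x=-96, and see 166.
I use sums peek(), giving 166.
I invoke dayspinner yhop passing n=5, and observe 2195-10-31.


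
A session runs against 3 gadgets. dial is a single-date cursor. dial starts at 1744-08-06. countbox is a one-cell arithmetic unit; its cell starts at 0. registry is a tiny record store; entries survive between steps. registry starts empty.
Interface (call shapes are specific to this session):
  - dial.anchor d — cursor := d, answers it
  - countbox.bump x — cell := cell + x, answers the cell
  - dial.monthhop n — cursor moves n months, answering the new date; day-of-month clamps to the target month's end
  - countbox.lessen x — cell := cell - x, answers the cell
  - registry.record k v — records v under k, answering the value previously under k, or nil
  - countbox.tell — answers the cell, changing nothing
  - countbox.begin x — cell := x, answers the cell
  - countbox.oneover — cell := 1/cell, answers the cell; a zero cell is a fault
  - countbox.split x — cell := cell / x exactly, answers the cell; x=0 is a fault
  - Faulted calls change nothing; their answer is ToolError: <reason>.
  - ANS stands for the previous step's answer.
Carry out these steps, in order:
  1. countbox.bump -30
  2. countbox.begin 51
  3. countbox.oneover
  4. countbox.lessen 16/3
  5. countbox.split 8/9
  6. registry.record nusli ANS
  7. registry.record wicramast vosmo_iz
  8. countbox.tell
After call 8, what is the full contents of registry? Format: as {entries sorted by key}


Do: countbox.bump[x: -30]
See: -30
Do: countbox.begin[x: 51]
See: 51
Do: countbox.oneover[]
See: 1/51
Do: countbox.lessen[x: 16/3]
See: -271/51
Do: countbox.split[x: 8/9]
See: -813/136
Do: registry.record[k: nusli; v: ANS]
See: nil
Do: registry.record[k: wicramast; v: vosmo_iz]
See: nil
Do: countbox.tell[]
See: -813/136

Answer: {nusli=-813/136, wicramast=vosmo_iz}


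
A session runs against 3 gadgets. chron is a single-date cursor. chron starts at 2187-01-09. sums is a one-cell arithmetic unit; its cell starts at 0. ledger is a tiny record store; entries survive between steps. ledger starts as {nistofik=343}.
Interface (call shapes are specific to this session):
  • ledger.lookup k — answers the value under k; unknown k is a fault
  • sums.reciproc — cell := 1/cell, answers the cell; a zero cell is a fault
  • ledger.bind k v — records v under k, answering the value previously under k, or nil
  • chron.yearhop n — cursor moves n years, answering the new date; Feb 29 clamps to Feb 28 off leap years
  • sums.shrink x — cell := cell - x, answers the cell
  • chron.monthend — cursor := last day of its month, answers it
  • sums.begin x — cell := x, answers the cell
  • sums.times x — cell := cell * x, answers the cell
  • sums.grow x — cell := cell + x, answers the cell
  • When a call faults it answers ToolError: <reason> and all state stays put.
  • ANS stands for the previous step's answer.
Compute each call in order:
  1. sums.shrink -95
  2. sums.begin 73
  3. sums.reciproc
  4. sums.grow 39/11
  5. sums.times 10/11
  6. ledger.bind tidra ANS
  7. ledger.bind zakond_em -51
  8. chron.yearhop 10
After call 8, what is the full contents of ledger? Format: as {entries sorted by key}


Answer: {nistofik=343, tidra=28580/8833, zakond_em=-51}

Derivation:
I run sums.shrink on x→-95, — result: 95.
I invoke sums.begin on x→73, giving 73.
I run sums.reciproc(), and observe 1/73.
Calling sums.grow on x→39/11, → 2858/803.
I use sums.times on x→10/11, and see 28580/8833.
Next I call ledger.bind on k→tidra, v→ANS, yielding nil.
I invoke ledger.bind on k→zakond_em, v→-51: nil.
I invoke chron.yearhop on n→10, giving 2197-01-09.


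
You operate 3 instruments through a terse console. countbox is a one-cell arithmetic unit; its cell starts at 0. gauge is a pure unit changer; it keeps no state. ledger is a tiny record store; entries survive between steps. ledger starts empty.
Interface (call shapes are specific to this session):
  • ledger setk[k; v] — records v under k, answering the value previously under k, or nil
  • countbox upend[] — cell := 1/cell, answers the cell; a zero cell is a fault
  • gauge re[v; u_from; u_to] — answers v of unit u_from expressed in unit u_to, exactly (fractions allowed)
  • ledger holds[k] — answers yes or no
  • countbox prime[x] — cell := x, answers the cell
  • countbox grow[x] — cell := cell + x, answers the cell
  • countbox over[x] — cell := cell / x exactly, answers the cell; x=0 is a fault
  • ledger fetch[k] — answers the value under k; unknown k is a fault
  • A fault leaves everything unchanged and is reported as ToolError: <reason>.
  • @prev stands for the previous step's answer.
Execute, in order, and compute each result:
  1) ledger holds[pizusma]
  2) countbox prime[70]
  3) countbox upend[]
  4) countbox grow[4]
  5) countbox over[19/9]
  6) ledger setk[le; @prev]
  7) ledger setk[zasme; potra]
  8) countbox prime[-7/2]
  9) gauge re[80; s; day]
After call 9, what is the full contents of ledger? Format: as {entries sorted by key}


-> ledger holds(k: pizusma)
<- no
-> countbox prime(x: 70)
<- 70
-> countbox upend()
<- 1/70
-> countbox grow(x: 4)
<- 281/70
-> countbox over(x: 19/9)
<- 2529/1330
-> ledger setk(k: le, v: @prev)
<- nil
-> ledger setk(k: zasme, v: potra)
<- nil
-> countbox prime(x: -7/2)
<- -7/2
-> gauge re(v: 80, u_from: s, u_to: day)
<- 1/1080

Answer: {le=2529/1330, zasme=potra}


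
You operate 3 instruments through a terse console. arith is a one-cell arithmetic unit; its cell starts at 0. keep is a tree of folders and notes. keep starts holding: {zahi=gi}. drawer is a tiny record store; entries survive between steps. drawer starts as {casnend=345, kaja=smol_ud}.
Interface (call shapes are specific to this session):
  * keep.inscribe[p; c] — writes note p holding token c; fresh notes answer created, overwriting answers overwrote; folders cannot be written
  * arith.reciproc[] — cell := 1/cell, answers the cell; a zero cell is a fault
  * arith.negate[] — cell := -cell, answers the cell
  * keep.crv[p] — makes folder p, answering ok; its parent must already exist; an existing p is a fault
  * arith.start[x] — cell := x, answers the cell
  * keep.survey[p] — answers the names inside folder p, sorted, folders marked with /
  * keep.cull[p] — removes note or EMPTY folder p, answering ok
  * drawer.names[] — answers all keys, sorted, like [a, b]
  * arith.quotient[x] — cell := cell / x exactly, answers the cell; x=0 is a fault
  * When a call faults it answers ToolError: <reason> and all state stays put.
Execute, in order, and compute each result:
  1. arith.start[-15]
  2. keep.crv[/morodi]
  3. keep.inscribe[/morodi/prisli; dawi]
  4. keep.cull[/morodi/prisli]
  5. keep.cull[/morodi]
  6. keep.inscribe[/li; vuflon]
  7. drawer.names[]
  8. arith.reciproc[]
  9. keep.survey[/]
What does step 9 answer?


Act: start[-15]
Obs: -15
Act: crv[/morodi]
Obs: ok
Act: inscribe[/morodi/prisli; dawi]
Obs: created
Act: cull[/morodi/prisli]
Obs: ok
Act: cull[/morodi]
Obs: ok
Act: inscribe[/li; vuflon]
Obs: created
Act: names[]
Obs: [casnend, kaja]
Act: reciproc[]
Obs: -1/15
Act: survey[/]
Obs: [li, zahi]

Answer: [li, zahi]


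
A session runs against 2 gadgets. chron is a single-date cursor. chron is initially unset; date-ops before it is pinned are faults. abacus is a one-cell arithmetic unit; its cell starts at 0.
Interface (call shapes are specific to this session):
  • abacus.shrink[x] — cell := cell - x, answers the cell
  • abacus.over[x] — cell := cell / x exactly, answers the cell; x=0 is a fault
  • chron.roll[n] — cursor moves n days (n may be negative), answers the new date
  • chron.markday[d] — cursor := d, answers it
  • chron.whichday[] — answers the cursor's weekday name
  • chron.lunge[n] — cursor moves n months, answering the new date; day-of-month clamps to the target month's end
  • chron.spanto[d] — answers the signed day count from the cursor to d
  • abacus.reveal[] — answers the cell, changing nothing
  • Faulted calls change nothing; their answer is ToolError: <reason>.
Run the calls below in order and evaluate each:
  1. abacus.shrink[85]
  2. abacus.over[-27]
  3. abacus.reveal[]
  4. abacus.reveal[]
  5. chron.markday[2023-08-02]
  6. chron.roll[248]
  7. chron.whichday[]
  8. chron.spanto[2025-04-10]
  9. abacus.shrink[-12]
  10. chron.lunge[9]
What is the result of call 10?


-> abacus.shrink(x=85)
<- -85
-> abacus.over(x=-27)
<- 85/27
-> abacus.reveal()
<- 85/27
-> abacus.reveal()
<- 85/27
-> chron.markday(d=2023-08-02)
<- 2023-08-02
-> chron.roll(n=248)
<- 2024-04-06
-> chron.whichday()
<- Saturday
-> chron.spanto(d=2025-04-10)
<- 369
-> abacus.shrink(x=-12)
<- 409/27
-> chron.lunge(n=9)
<- 2025-01-06

Answer: 2025-01-06


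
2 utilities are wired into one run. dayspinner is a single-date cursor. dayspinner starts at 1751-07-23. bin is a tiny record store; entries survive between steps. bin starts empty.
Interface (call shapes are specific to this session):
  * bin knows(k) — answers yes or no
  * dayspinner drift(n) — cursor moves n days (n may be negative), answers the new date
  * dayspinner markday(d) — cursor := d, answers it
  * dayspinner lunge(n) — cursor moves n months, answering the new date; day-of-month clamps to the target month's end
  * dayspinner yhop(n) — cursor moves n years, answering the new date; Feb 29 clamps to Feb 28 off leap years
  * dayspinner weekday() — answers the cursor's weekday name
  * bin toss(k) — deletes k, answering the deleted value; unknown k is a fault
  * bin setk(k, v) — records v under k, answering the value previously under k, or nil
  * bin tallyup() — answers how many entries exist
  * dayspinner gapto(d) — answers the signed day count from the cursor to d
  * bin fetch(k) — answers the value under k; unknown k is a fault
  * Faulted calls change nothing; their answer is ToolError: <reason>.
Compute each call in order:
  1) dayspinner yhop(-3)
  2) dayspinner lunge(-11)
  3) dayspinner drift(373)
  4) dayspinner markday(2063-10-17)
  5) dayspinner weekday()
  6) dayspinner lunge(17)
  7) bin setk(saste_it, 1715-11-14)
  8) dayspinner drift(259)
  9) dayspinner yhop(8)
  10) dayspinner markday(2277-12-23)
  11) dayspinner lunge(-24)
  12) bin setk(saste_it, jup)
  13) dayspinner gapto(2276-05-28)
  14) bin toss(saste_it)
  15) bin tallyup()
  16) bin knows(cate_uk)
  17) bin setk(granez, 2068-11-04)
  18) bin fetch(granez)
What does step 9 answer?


;; 1. dayspinner yhop(n: -3) == 1748-07-23
;; 2. dayspinner lunge(n: -11) == 1747-08-23
;; 3. dayspinner drift(n: 373) == 1748-08-30
;; 4. dayspinner markday(d: 2063-10-17) == 2063-10-17
;; 5. dayspinner weekday() == Wednesday
;; 6. dayspinner lunge(n: 17) == 2065-03-17
;; 7. bin setk(k: saste_it, v: 1715-11-14) == nil
;; 8. dayspinner drift(n: 259) == 2065-12-01
;; 9. dayspinner yhop(n: 8) == 2073-12-01
;; 10. dayspinner markday(d: 2277-12-23) == 2277-12-23
;; 11. dayspinner lunge(n: -24) == 2275-12-23
;; 12. bin setk(k: saste_it, v: jup) == 1715-11-14
;; 13. dayspinner gapto(d: 2276-05-28) == 157
;; 14. bin toss(k: saste_it) == jup
;; 15. bin tallyup() == 0
;; 16. bin knows(k: cate_uk) == no
;; 17. bin setk(k: granez, v: 2068-11-04) == nil
;; 18. bin fetch(k: granez) == 2068-11-04

Answer: 2073-12-01


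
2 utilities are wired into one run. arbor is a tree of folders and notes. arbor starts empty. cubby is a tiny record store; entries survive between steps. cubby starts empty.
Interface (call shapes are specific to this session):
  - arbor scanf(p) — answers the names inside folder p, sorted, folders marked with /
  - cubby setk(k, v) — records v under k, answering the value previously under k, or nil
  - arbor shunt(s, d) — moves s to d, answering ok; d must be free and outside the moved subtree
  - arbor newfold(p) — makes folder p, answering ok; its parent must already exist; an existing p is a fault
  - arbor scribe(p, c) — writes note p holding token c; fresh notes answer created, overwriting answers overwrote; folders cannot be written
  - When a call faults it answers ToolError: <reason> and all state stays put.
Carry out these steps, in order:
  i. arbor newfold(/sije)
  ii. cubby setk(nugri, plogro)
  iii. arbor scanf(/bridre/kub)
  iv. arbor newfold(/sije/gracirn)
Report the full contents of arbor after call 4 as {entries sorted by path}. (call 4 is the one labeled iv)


$ arbor newfold p='/sije'
[out] ok
$ cubby setk k='nugri' v='plogro'
[out] nil
$ arbor scanf p='/bridre/kub'
[out] ToolError: not found
$ arbor newfold p='/sije/gracirn'
[out] ok

Answer: {sije/, sije/gracirn/}


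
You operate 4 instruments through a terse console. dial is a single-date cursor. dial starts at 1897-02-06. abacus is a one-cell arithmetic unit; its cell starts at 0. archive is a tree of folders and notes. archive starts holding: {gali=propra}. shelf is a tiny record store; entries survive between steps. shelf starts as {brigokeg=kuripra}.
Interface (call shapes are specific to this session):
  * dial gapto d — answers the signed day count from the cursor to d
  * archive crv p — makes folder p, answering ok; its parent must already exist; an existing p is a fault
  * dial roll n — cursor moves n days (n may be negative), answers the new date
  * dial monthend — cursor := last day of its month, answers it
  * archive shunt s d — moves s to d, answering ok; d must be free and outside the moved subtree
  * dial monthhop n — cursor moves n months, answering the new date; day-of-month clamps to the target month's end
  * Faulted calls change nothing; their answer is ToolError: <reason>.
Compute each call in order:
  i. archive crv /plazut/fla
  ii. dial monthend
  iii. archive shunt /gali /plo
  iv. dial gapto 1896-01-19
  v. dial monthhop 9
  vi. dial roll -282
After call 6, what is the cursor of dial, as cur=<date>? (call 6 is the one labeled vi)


Answer: cur=1897-02-19

Derivation:
>>> archive crv p: /plazut/fla
= ToolError: no parent
>>> dial monthend
= 1897-02-28
>>> archive shunt s: /gali d: /plo
= ok
>>> dial gapto d: 1896-01-19
= -406
>>> dial monthhop n: 9
= 1897-11-28
>>> dial roll n: -282
= 1897-02-19


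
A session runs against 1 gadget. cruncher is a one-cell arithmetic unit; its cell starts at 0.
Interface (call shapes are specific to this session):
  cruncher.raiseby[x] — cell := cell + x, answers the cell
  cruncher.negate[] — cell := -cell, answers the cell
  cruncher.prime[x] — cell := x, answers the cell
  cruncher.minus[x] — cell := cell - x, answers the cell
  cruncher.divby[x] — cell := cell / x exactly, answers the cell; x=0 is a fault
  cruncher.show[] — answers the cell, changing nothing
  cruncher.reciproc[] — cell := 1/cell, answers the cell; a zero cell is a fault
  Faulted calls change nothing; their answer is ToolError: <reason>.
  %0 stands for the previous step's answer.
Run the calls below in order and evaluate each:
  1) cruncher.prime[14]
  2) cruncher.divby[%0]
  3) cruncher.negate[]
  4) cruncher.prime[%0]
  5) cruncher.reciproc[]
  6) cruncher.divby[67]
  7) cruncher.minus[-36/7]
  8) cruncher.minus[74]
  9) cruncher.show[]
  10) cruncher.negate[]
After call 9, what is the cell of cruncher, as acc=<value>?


Answer: acc=-32301/469

Derivation:
-> cruncher.prime(x=14)
<- 14
-> cruncher.divby(x=%0)
<- 1
-> cruncher.negate()
<- -1
-> cruncher.prime(x=%0)
<- -1
-> cruncher.reciproc()
<- -1
-> cruncher.divby(x=67)
<- -1/67
-> cruncher.minus(x=-36/7)
<- 2405/469
-> cruncher.minus(x=74)
<- -32301/469
-> cruncher.show()
<- -32301/469
-> cruncher.negate()
<- 32301/469


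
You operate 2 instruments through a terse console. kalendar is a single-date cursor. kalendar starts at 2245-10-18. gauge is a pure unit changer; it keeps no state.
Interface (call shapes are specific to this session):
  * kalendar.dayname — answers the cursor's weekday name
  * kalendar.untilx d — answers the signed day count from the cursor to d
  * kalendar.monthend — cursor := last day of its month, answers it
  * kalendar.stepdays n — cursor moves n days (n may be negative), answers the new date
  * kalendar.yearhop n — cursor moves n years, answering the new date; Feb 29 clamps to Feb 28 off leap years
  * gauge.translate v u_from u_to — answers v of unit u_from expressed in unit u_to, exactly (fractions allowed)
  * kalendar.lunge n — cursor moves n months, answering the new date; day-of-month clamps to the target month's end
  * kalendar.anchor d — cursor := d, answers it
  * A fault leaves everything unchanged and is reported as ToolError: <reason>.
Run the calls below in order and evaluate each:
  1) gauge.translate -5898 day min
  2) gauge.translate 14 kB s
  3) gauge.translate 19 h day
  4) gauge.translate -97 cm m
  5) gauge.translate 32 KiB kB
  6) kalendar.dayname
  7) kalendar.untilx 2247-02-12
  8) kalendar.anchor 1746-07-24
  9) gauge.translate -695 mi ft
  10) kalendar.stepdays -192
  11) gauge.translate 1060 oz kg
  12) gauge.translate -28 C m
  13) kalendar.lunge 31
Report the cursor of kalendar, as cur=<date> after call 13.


;; gauge.translate(-5898, day, min) : -8493120
;; gauge.translate(14, kB, s) : ToolError: incompatible units
;; gauge.translate(19, h, day) : 19/24
;; gauge.translate(-97, cm, m) : -97/100
;; gauge.translate(32, KiB, kB) : 4096/125
;; kalendar.dayname() : Saturday
;; kalendar.untilx(2247-02-12) : 482
;; kalendar.anchor(1746-07-24) : 1746-07-24
;; gauge.translate(-695, mi, ft) : -3669600
;; kalendar.stepdays(-192) : 1746-01-13
;; gauge.translate(1060, oz, kg) : 2404039561/80000000
;; gauge.translate(-28, C, m) : ToolError: incompatible units
;; kalendar.lunge(31) : 1748-08-13

Answer: cur=1748-08-13


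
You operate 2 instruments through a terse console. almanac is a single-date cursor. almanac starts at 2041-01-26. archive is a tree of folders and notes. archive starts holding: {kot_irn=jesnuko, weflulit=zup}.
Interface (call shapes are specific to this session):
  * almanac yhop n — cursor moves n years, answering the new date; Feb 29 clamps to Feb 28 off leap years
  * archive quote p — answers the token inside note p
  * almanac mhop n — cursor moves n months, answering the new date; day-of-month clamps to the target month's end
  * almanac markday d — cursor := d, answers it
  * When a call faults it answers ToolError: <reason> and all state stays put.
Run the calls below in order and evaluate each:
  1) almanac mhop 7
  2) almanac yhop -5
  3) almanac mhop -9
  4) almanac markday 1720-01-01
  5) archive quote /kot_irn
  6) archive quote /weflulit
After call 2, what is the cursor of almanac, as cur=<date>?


Answer: cur=2036-08-26

Derivation:
·→ almanac mhop(n: 7)
·← 2041-08-26
·→ almanac yhop(n: -5)
·← 2036-08-26
·→ almanac mhop(n: -9)
·← 2035-11-26
·→ almanac markday(d: 1720-01-01)
·← 1720-01-01
·→ archive quote(p: /kot_irn)
·← jesnuko
·→ archive quote(p: /weflulit)
·← zup


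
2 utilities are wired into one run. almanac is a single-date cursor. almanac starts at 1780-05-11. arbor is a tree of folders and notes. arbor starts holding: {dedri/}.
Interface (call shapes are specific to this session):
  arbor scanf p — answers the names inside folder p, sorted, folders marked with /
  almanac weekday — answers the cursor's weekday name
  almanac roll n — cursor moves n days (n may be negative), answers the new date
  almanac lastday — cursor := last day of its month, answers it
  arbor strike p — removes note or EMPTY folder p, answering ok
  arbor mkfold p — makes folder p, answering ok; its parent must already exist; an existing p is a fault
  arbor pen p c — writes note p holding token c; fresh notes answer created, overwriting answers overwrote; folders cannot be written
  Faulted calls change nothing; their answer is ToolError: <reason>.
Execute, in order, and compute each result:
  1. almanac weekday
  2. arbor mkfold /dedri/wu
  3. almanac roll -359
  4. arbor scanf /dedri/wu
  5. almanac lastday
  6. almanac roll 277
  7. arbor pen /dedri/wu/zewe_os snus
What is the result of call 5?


Answer: 1779-05-31

Derivation:
~$ almanac weekday
:: Thursday
~$ arbor mkfold /dedri/wu
:: ok
~$ almanac roll -359
:: 1779-05-18
~$ arbor scanf /dedri/wu
:: []
~$ almanac lastday
:: 1779-05-31
~$ almanac roll 277
:: 1780-03-03
~$ arbor pen /dedri/wu/zewe_os snus
:: created


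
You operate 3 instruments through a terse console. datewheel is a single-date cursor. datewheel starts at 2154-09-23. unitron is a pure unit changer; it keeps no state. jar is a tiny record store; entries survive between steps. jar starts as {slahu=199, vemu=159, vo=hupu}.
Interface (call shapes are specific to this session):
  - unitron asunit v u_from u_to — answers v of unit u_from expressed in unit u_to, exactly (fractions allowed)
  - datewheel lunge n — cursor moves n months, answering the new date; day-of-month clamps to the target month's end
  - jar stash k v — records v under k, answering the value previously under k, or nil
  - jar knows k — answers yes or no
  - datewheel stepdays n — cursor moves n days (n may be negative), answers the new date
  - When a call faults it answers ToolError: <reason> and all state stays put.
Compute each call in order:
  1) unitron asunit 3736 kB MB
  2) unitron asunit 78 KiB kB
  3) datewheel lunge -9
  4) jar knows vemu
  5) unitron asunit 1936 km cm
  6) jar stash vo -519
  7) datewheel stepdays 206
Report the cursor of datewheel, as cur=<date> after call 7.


# 1. unitron asunit(v→3736, u_from→kB, u_to→MB) -> 467/125
# 2. unitron asunit(v→78, u_from→KiB, u_to→kB) -> 9984/125
# 3. datewheel lunge(n→-9) -> 2153-12-23
# 4. jar knows(k→vemu) -> yes
# 5. unitron asunit(v→1936, u_from→km, u_to→cm) -> 193600000
# 6. jar stash(k→vo, v→-519) -> hupu
# 7. datewheel stepdays(n→206) -> 2154-07-17

Answer: cur=2154-07-17


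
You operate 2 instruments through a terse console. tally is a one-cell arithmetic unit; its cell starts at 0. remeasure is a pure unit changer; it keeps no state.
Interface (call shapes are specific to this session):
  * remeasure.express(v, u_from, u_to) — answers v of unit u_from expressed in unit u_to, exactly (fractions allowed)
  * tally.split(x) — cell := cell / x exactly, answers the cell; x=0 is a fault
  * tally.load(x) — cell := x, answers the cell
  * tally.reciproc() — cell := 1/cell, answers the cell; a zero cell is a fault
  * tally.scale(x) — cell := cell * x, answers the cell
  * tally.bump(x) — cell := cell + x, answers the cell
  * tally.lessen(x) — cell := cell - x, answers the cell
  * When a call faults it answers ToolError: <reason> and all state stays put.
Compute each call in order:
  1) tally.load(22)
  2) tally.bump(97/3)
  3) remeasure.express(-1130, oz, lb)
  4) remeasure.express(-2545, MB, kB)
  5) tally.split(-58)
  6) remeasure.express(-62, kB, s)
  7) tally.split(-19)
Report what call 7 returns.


Answer: 163/3306

Derivation:
==> load(x→22)
<== 22
==> bump(x→97/3)
<== 163/3
==> express(v→-1130, u_from→oz, u_to→lb)
<== -565/8
==> express(v→-2545, u_from→MB, u_to→kB)
<== -2545000
==> split(x→-58)
<== -163/174
==> express(v→-62, u_from→kB, u_to→s)
<== ToolError: incompatible units
==> split(x→-19)
<== 163/3306


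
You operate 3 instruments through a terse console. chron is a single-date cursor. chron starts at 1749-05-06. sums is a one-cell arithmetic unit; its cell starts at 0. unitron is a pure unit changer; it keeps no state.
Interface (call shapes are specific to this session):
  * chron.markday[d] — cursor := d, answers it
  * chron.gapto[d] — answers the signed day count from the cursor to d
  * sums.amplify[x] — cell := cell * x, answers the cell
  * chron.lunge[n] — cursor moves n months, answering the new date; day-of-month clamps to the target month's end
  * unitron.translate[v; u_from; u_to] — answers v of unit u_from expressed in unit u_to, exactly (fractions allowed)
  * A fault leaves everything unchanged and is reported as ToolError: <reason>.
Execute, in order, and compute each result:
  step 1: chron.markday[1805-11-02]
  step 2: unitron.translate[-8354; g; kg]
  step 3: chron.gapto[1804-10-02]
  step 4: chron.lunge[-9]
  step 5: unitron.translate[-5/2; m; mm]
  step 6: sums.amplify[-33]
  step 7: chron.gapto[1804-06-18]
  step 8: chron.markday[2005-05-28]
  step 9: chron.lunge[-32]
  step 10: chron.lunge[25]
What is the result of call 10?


-> markday(d='1805-11-02')
<- 1805-11-02
-> translate(v='-8354', u_from='g', u_to='kg')
<- -4177/500
-> gapto(d='1804-10-02')
<- -396
-> lunge(n='-9')
<- 1805-02-02
-> translate(v='-5/2', u_from='m', u_to='mm')
<- -2500
-> amplify(x='-33')
<- 0
-> gapto(d='1804-06-18')
<- -229
-> markday(d='2005-05-28')
<- 2005-05-28
-> lunge(n='-32')
<- 2002-09-28
-> lunge(n='25')
<- 2004-10-28

Answer: 2004-10-28


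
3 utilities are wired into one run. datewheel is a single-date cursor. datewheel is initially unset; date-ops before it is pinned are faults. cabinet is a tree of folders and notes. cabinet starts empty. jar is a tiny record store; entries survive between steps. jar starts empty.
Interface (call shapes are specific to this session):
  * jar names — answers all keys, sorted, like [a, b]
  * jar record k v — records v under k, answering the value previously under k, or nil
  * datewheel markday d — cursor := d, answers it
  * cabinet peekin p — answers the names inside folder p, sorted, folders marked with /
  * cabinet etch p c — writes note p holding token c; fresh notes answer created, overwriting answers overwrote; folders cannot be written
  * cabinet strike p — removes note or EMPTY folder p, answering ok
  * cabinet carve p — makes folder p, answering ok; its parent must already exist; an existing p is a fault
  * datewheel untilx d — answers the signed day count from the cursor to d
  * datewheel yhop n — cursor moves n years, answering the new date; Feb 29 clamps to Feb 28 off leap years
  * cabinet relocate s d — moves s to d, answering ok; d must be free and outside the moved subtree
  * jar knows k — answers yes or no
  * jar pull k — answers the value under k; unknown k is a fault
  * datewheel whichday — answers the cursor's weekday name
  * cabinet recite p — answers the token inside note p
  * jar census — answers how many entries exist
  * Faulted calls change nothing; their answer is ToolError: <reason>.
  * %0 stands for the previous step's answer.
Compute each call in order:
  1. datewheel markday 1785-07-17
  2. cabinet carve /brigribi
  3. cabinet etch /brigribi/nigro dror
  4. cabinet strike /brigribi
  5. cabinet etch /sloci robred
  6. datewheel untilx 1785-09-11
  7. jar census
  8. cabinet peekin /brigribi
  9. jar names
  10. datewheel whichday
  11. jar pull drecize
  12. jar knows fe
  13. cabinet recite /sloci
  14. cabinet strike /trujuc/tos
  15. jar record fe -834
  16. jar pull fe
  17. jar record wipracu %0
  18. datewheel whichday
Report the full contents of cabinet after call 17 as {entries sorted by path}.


% 1. datewheel markday(d: 1785-07-17) ~> 1785-07-17
% 2. cabinet carve(p: /brigribi) ~> ok
% 3. cabinet etch(p: /brigribi/nigro, c: dror) ~> created
% 4. cabinet strike(p: /brigribi) ~> ToolError: not empty
% 5. cabinet etch(p: /sloci, c: robred) ~> created
% 6. datewheel untilx(d: 1785-09-11) ~> 56
% 7. jar census() ~> 0
% 8. cabinet peekin(p: /brigribi) ~> [nigro]
% 9. jar names() ~> []
% 10. datewheel whichday() ~> Sunday
% 11. jar pull(k: drecize) ~> ToolError: no such key drecize
% 12. jar knows(k: fe) ~> no
% 13. cabinet recite(p: /sloci) ~> robred
% 14. cabinet strike(p: /trujuc/tos) ~> ToolError: not found
% 15. jar record(k: fe, v: -834) ~> nil
% 16. jar pull(k: fe) ~> -834
% 17. jar record(k: wipracu, v: %0) ~> nil
% 18. datewheel whichday() ~> Sunday

Answer: {brigribi/, brigribi/nigro=dror, sloci=robred}


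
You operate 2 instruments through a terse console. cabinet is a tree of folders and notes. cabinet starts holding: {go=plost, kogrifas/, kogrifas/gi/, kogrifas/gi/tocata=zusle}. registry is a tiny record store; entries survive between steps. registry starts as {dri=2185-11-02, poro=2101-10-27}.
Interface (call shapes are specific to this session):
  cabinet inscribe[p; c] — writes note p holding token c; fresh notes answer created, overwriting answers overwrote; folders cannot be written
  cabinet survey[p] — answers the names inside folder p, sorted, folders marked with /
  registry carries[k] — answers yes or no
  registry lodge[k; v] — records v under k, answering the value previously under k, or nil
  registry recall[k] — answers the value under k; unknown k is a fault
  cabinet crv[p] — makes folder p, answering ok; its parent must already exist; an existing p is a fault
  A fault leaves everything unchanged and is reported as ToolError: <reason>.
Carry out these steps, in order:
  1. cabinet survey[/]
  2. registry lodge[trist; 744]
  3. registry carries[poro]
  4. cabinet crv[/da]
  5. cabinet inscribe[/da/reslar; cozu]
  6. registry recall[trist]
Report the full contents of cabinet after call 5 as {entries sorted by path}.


Answer: {da/, da/reslar=cozu, go=plost, kogrifas/, kogrifas/gi/, kogrifas/gi/tocata=zusle}

Derivation:
% 1. cabinet survey(p='/') => [go, kogrifas/]
% 2. registry lodge(k='trist', v='744') => nil
% 3. registry carries(k='poro') => yes
% 4. cabinet crv(p='/da') => ok
% 5. cabinet inscribe(p='/da/reslar', c='cozu') => created
% 6. registry recall(k='trist') => 744


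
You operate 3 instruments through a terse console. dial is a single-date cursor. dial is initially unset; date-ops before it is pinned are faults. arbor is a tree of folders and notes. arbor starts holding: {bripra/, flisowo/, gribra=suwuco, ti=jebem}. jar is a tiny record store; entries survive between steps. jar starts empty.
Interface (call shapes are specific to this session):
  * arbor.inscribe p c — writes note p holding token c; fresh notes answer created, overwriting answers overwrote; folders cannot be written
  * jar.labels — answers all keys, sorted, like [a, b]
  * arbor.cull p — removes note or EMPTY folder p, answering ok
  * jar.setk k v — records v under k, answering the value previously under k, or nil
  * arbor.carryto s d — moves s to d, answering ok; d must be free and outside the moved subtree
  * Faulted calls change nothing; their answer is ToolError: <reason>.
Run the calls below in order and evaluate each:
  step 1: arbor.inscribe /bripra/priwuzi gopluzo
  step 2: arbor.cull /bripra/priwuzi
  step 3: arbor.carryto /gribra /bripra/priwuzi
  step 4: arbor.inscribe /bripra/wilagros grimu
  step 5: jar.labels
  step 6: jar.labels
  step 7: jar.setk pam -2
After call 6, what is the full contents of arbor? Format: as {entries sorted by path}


Answer: {bripra/, bripra/priwuzi=suwuco, bripra/wilagros=grimu, flisowo/, ti=jebem}

Derivation:
Do: inscribe[p=/bripra/priwuzi; c=gopluzo]
See: created
Do: cull[p=/bripra/priwuzi]
See: ok
Do: carryto[s=/gribra; d=/bripra/priwuzi]
See: ok
Do: inscribe[p=/bripra/wilagros; c=grimu]
See: created
Do: labels[]
See: []
Do: labels[]
See: []
Do: setk[k=pam; v=-2]
See: nil


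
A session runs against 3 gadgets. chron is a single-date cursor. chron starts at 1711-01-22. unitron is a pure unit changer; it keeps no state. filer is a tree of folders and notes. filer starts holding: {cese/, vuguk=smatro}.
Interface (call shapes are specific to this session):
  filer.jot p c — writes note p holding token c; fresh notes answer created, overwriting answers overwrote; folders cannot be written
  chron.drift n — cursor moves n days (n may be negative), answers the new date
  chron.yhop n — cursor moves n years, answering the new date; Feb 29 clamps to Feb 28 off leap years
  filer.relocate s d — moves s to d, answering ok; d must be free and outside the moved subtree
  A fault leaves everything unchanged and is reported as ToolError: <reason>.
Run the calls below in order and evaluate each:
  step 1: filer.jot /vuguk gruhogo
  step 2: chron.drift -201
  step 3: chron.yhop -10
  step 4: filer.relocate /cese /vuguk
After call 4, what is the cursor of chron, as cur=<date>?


Answer: cur=1700-07-05

Derivation:
> filer.jot p→/vuguk c→gruhogo
  overwrote
> chron.drift n→-201
  1710-07-05
> chron.yhop n→-10
  1700-07-05
> filer.relocate s→/cese d→/vuguk
  ToolError: exists


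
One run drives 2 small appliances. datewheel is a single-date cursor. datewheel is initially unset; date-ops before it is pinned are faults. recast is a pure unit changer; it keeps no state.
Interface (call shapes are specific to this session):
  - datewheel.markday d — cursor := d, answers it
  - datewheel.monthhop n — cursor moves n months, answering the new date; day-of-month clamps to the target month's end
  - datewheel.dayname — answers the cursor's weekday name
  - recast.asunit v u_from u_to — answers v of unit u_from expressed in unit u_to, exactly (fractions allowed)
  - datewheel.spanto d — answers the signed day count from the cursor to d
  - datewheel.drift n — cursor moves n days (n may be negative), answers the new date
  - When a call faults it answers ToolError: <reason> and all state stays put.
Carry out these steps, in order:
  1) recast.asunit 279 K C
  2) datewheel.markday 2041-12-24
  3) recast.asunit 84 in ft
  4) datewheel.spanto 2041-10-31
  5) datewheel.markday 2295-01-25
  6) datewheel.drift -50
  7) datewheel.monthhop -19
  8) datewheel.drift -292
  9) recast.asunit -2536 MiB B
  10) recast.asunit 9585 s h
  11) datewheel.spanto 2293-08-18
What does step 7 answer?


Answer: 2293-05-06

Derivation:
>> recast.asunit(v→279, u_from→K, u_to→C)
<< 117/20
>> datewheel.markday(d→2041-12-24)
<< 2041-12-24
>> recast.asunit(v→84, u_from→in, u_to→ft)
<< 7
>> datewheel.spanto(d→2041-10-31)
<< -54
>> datewheel.markday(d→2295-01-25)
<< 2295-01-25
>> datewheel.drift(n→-50)
<< 2294-12-06
>> datewheel.monthhop(n→-19)
<< 2293-05-06
>> datewheel.drift(n→-292)
<< 2292-07-18
>> recast.asunit(v→-2536, u_from→MiB, u_to→B)
<< -2659188736
>> recast.asunit(v→9585, u_from→s, u_to→h)
<< 213/80
>> datewheel.spanto(d→2293-08-18)
<< 396
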